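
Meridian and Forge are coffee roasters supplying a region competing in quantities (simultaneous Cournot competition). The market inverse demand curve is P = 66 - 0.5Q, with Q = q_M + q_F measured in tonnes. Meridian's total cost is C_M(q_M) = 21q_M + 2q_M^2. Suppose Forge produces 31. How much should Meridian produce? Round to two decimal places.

5.90

With the rival's output fixed at 31, Meridian's profit is π_M = (66 - (1/2)·31 - (1/2)q_M)q_M - (21q_M + 2q_M²) = (101/2 - (1/2)q_M)q_M - (21q_M + 2q_M²).
∂π_M/∂q_M = 59/2 - 5q_M = 0, so q_M = 59/10.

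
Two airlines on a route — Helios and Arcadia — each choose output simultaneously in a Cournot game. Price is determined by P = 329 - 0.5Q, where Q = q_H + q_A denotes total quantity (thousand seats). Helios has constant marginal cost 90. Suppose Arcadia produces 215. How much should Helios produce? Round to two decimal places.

131.50

With the rival's output fixed at 215, Helios's profit is π_H = (329 - (1/2)·215 - (1/2)q_H)q_H - (90q_H) = (443/2 - (1/2)q_H)q_H - (90q_H).
∂π_H/∂q_H = 263/2 - q_H = 0, so q_H = 263/2.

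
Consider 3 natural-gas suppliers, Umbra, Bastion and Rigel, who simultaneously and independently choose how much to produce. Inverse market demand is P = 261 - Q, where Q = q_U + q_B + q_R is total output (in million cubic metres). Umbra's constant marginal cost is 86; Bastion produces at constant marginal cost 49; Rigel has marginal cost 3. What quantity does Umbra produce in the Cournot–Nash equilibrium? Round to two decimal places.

Umbra's profit: π_U = (261 - Q)q_U - (86q_U). Setting ∂π_U/∂q_U = 0: 175 - 2q_U - (q_B + q_R) = 0.
Bastion's first-order condition: 212 - 2q_B - (q_U + q_R) = 0.
Rigel's profit: π_R = (261 - Q)q_R - (3q_R). Setting ∂π_R/∂q_R = 0: 258 - 2q_R - (q_U + q_B) = 0.
Summing all 3 equations gives 645 − 4Q = 0, hence Q = 645/4.
Back-substituting: q_U = (175 − 645/4) = 55/4, q_B = (212 − 645/4) = 203/4, q_R = (258 − 645/4) = 387/4.

13.75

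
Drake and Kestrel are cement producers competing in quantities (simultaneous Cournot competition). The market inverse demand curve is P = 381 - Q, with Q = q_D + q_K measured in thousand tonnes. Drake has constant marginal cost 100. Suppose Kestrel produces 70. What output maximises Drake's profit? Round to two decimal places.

With the rival's output fixed at 70, Drake's profit is π_D = (381 - 70 - q_D)q_D - (100q_D) = (311 - q_D)q_D - (100q_D).
∂π_D/∂q_D = 211 - 2q_D = 0, so q_D = 211/2.

105.50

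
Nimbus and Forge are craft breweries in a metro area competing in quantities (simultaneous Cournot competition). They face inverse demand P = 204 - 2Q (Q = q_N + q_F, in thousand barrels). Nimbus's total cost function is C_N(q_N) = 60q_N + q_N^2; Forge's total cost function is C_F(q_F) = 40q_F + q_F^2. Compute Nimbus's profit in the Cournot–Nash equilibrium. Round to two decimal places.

Nimbus's profit: π_N = (204 - 2Q)q_N - (60q_N + q_N²). Setting ∂π_N/∂q_N = 0: 144 - 6q_N - 2(q_F) = 0.
Forge's profit: π_F = (204 - 2Q)q_F - (40q_F + q_F²). Setting ∂π_F/∂q_F = 0: 164 - 6q_F - 2(q_N) = 0.
Rearranging gives the reaction functions q_N = (144 - 2q_F)/6 and q_F = (164 - 2q_N)/6.
Solving the pair: q_N = 67/4, q_F = 87/4.
Price P = 204 - 2·(77/2) = 127.
Nimbus's profit: 127·(67/4) - 60·(67/4) - (67/4)² = 841.6875.

841.69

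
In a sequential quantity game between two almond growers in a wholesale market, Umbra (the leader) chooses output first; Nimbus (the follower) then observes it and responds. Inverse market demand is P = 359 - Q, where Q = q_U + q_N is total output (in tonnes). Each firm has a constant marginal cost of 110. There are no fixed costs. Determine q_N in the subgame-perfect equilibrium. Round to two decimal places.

Solve by backward induction. Given q_U, the follower Nimbus maximises π_N = (359 - q_U - q_N)q_N - 110q_N.
Setting the follower's marginal profit to zero, 249 - q_U - 2q_N = 0, i.e. q_N = (249 - q_U)/2.
Umbra substitutes q_N(q_U) into its own profit: π_U = q_U(359 - q_U - (249 - q_U)/2) - 110q_U = (469/2 - (1/2)q_U)q_U - 110q_U.
The leader's first-order condition 249/2 - q_U = 0 yields q_U = 249/2.
Then q_N = (249 - 249/2)/2 = 249/4.

62.25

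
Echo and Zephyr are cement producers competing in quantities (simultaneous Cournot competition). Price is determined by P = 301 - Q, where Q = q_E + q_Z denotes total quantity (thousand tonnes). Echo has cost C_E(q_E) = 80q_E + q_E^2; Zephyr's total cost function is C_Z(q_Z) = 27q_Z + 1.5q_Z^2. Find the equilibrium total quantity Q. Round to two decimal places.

Echo's profit: π_E = (301 - Q)q_E - (80q_E + q_E²). Setting ∂π_E/∂q_E = 0: 221 - 4q_E - (q_Z) = 0.
Zephyr's profit: π_Z = (301 - Q)q_Z - (27q_Z + (3/2)q_Z²). Setting ∂π_Z/∂q_Z = 0: 274 - 5q_Z - (q_E) = 0.
So q_E = (221 - q_Z)/4 and q_Z = (274 - q_E)/5.
Substituting one into the other gives q_E = 831/19 and q_Z = 875/19.
Total output Q = 831/19 + 875/19 = 1706/19.

89.79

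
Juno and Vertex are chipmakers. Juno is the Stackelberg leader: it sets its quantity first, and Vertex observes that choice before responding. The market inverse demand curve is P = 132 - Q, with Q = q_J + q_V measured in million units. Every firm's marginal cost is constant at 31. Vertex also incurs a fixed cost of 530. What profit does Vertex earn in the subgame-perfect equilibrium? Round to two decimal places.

The follower Vertex best-responds to any q_J: π_V = (132 - Q)q_V - 31q_V.
Setting the follower's marginal profit to zero, 101 - q_J - 2q_V = 0, i.e. q_V = (101 - q_J)/2.
The leader anticipates this reaction. Substituting into P = 132 - Q gives P = 163/2 - (1/2)q_J, so π_J = (163/2 - (1/2)q_J)q_J - 31q_J.
Leader FOC: 101/2 - q_J = 0, so q_J = 101/2.
Then q_V = (101 - 101/2)/2 = 101/4.
Price P = 132 - 303/4 = 225/4.
Vertex's profit: (225/4 - 31)·(101/4) - 530 = 1721/16.

107.56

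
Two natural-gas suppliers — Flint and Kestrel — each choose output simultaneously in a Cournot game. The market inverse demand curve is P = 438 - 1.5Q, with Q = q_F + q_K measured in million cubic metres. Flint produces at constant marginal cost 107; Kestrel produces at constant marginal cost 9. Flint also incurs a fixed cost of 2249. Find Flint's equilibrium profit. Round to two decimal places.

Flint's profit: π_F = (438 - 1.5Q)q_F - (107q_F). Setting ∂π_F/∂q_F = 0: 331 - 3q_F - (3/2)(q_K) = 0.
Kestrel's first-order condition: 429 - 3q_K - (3/2)(q_F) = 0.
So q_F = (331 - (3/2)q_K)/3 and q_K = (429 - (3/2)q_F)/3.
Substituting one into the other gives q_F = 466/9 and q_K = 1054/9.
Price P = 438 - (3/2)·(1520/9) = 554/3.
Flint's profit: (554/3 - 107)·(466/9) - 2249 = 1772.4074.

1772.41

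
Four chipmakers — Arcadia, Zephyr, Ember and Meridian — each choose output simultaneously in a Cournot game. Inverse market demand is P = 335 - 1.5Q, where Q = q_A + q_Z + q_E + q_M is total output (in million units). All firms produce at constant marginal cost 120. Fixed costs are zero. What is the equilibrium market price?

163

A representative firm's profit is π_i = q_i(335 - 1.5Q) - 120q_i.
Setting ∂π_i/∂q_i = 0 with rivals' quantities fixed: 215 - 3q_i - (3/2)·Σ_{j≠i} q_j = 0.
With identical firms every q_j equals q_i, so Σ_{j≠i} q_j = 3q_i and 215 = (15/2)q_i, giving q_i = 86/3.
Total output Q = 344/3, so price P = 335 - (3/2)·(344/3) = 163.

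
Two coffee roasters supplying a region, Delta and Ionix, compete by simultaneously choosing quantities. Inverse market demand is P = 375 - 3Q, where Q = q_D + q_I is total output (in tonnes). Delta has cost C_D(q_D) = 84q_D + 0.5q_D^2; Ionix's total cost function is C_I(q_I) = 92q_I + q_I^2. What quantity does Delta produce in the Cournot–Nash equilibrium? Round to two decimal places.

Delta's profit: π_D = (375 - 3Q)q_D - (84q_D + (1/2)q_D²). Setting ∂π_D/∂q_D = 0: 291 - 7q_D - 3(q_I) = 0.
Ionix's profit: π_I = (375 - 3Q)q_I - (92q_I + q_I²). Setting ∂π_I/∂q_I = 0: 283 - 8q_I - 3(q_D) = 0.
So q_D = (291 - 3q_I)/7 and q_I = (283 - 3q_D)/8.
Solving the pair: q_D = 1479/47, q_I = 1108/47.

31.47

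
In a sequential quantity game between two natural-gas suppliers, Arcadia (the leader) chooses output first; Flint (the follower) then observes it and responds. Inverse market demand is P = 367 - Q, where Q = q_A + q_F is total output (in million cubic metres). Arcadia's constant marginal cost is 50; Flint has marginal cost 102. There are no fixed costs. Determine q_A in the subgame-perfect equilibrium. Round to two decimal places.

The follower Flint best-responds to any q_A: π_F = (367 - Q)q_F - 102q_F.
Follower FOC: 265 - q_A - 2q_F = 0, so q_F(q_A) = (265 - q_A)/2.
The leader anticipates this reaction. Substituting into P = 367 - Q gives P = 469/2 - (1/2)q_A, so π_A = (469/2 - (1/2)q_A)q_A - 50q_A.
The leader's first-order condition 369/2 - q_A = 0 yields q_A = 369/2.
Then q_F = (265 - 369/2)/2 = 161/4.

184.50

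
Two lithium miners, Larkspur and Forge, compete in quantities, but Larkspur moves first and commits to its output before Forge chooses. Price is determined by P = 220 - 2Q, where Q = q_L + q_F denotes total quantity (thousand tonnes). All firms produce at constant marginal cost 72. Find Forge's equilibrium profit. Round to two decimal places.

Solve by backward induction. Given q_L, the follower Forge maximises π_F = (220 - 2q_L - 2q_F)q_F - 72q_F.
Setting the follower's marginal profit to zero, 148 - 2q_L - 4q_F = 0, i.e. q_F = (148 - 2q_L)/4.
The leader anticipates this reaction. Substituting into P = 220 - 2Q gives P = 146 - q_L, so π_L = (146 - q_L)q_L - 72q_L.
Leader FOC: 74 - 2q_L = 0, so q_L = 37.
Then q_F = (148 - 2·37)/4 = 37/2.
Price P = 220 - 2·(111/2) = 109.
Forge's profit: (109 - 72)·(37/2) = 1369/2.

684.50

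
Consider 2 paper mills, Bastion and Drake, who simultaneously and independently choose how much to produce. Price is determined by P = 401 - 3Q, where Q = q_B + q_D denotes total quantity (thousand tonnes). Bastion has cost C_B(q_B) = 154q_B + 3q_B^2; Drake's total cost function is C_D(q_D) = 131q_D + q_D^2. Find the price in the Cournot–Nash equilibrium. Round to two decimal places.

Bastion's profit: π_B = (401 - 3Q)q_B - (154q_B + 3q_B²). Setting ∂π_B/∂q_B = 0: 247 - 12q_B - 3(q_D) = 0.
Drake's profit: π_D = (401 - 3Q)q_D - (131q_D + q_D²). Setting ∂π_D/∂q_D = 0: 270 - 8q_D - 3(q_B) = 0.
Best responses: q_B = (247 - 3q_D)/12, q_D = (270 - 3q_B)/8.
Substituting one into the other gives q_B = 1166/87 and q_D = 833/29.
Total output Q = 42.1264, so price P = 401 - 3·42.1264 = 274.6207.

274.62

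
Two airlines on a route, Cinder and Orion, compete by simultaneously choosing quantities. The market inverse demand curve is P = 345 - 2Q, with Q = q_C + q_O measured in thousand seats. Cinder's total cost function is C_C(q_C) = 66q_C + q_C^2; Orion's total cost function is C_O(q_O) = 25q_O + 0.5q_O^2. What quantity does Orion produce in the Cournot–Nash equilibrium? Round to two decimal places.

Cinder's profit: π_C = (345 - 2Q)q_C - (66q_C + q_C²). Setting ∂π_C/∂q_C = 0: 279 - 6q_C - 2(q_O) = 0.
Orion's profit: π_O = (345 - 2Q)q_O - (25q_O + (1/2)q_O²). Setting ∂π_O/∂q_O = 0: 320 - 5q_O - 2(q_C) = 0.
Best responses: q_C = (279 - 2q_O)/6, q_O = (320 - 2q_C)/5.
Solving the pair: q_C = 755/26, q_O = 681/13.

52.38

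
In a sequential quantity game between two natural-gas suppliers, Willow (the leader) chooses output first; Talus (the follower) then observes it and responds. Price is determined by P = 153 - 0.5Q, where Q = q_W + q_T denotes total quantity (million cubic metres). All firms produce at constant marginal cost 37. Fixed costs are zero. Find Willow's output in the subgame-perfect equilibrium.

Solve by backward induction. Given q_W, the follower Talus maximises π_T = (153 - (1/2)q_W - (1/2)q_T)q_T - 37q_T.
Setting the follower's marginal profit to zero, 116 - (1/2)q_W - q_T = 0, i.e. q_T = (116 - (1/2)q_W).
The leader anticipates this reaction. Substituting into P = 153 - 0.5Q gives P = 95 - (1/4)q_W, so π_W = (95 - (1/4)q_W)q_W - 37q_W.
The leader's first-order condition 58 - (1/2)q_W = 0 yields q_W = 116.
Then q_T = (116 - (1/2)·116) = 58.

116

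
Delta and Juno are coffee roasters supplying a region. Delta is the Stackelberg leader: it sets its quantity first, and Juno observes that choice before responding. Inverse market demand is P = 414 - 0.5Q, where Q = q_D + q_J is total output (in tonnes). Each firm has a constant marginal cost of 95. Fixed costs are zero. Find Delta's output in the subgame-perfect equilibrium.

The follower Juno best-responds to any q_D: π_J = (414 - 0.5Q)q_J - 95q_J.
Follower FOC: 319 - (1/2)q_D - q_J = 0, so q_J(q_D) = (319 - (1/2)q_D).
The leader anticipates this reaction. Substituting into P = 414 - 0.5Q gives P = 509/2 - (1/4)q_D, so π_D = (509/2 - (1/4)q_D)q_D - 95q_D.
The leader's first-order condition 319/2 - (1/2)q_D = 0 yields q_D = 319.
Then q_J = (319 - (1/2)·319) = 319/2.

319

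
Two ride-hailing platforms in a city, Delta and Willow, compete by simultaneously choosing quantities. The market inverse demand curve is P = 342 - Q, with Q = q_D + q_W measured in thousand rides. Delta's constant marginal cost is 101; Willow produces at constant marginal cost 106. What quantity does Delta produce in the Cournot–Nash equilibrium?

Delta's profit: π_D = (342 - Q)q_D - (101q_D). Setting ∂π_D/∂q_D = 0: 241 - 2q_D - (q_W) = 0.
Willow's first-order condition: 236 - 2q_W - (q_D) = 0.
Best responses: q_D = (241 - q_W)/2, q_W = (236 - q_D)/2.
Substituting one into the other gives q_D = 82 and q_W = 77.

82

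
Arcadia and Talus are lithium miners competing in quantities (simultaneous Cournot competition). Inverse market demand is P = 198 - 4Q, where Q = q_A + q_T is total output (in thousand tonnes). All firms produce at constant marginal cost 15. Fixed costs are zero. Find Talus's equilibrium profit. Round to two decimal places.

930.25

Each firm earns π_i = (198 - 4Q)q_i - 15q_i.
Setting ∂π_i/∂q_i = 0 with rivals' quantities fixed: 183 - 8q_i - 4q_j = 0.
With identical firms every q_j equals q_i, so q_j = q_i and 183 = 12q_i, giving q_i = 61/4.
Price P = 198 - 4·(61/2) = 76.
Talus's profit: (76 - 15)·(61/4) = 930.2500.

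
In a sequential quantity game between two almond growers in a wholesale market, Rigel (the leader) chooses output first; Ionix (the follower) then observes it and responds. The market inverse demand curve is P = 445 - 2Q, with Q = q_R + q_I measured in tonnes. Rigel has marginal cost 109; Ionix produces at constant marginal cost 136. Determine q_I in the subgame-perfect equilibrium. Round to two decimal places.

The follower Ionix best-responds to any q_R: π_I = (445 - 2Q)q_I - 136q_I.
Setting the follower's marginal profit to zero, 309 - 2q_R - 4q_I = 0, i.e. q_I = (309 - 2q_R)/4.
The leader anticipates this reaction. Substituting into P = 445 - 2Q gives P = 581/2 - q_R, so π_R = (581/2 - q_R)q_R - 109q_R.
Leader FOC: 363/2 - 2q_R = 0, so q_R = 363/4.
Then q_I = (309 - 2·(363/4))/4 = 255/8.

31.88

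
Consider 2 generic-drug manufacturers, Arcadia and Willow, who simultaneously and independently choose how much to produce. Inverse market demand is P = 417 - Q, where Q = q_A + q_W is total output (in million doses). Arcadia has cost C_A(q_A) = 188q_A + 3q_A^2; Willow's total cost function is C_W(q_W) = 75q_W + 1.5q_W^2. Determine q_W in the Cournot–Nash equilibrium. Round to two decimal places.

64.28

Arcadia's profit: π_A = (417 - Q)q_A - (188q_A + 3q_A²). Setting ∂π_A/∂q_A = 0: 229 - 8q_A - (q_W) = 0.
Willow's first-order condition: 342 - 5q_W - (q_A) = 0.
So q_A = (229 - q_W)/8 and q_W = (342 - q_A)/5.
Solving the pair: q_A = 803/39, q_W = 64.2821.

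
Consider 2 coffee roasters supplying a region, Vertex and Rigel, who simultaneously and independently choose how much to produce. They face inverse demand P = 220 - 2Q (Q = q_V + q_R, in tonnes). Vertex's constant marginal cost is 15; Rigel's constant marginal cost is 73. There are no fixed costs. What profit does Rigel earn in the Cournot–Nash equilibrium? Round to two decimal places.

Vertex's profit: π_V = (220 - 2Q)q_V - (15q_V). Setting ∂π_V/∂q_V = 0: 205 - 4q_V - 2(q_R) = 0.
Rigel's first-order condition: 147 - 4q_R - 2(q_V) = 0.
Rearranging gives the reaction functions q_V = (205 - 2q_R)/4 and q_R = (147 - 2q_V)/4.
Solving the pair: q_V = 263/6, q_R = 89/6.
Price P = 220 - 2·(176/3) = 308/3.
Rigel's profit: (308/3 - 73)·(89/6) = 440.0556.

440.06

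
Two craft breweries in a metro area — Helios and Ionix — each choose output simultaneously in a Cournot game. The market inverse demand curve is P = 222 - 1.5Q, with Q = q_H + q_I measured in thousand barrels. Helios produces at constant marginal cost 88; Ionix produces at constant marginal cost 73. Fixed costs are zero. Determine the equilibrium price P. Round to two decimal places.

127.67

Helios's profit: π_H = (222 - 1.5Q)q_H - (88q_H). Setting ∂π_H/∂q_H = 0: 134 - 3q_H - (3/2)(q_I) = 0.
Ionix's profit: π_I = (222 - 1.5Q)q_I - (73q_I). Setting ∂π_I/∂q_I = 0: 149 - 3q_I - (3/2)(q_H) = 0.
Rearranging gives the reaction functions q_H = (134 - (3/2)q_I)/3 and q_I = (149 - (3/2)q_H)/3.
Substituting one into the other gives q_H = 238/9 and q_I = 328/9.
Total output Q = 566/9, so price P = 222 - (3/2)·(566/9) = 383/3.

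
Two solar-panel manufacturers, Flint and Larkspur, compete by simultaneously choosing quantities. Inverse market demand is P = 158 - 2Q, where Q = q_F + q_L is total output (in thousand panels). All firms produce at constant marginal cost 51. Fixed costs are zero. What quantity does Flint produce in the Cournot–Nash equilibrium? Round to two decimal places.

17.83

A representative firm's profit is π_i = q_i(158 - 2Q) - 51q_i.
Setting ∂π_i/∂q_i = 0 with rivals' quantities fixed: 107 - 4q_i - 2q_j = 0.
With identical firms every q_j equals q_i, so q_j = q_i and 107 = 6q_i, giving q_i = 107/6.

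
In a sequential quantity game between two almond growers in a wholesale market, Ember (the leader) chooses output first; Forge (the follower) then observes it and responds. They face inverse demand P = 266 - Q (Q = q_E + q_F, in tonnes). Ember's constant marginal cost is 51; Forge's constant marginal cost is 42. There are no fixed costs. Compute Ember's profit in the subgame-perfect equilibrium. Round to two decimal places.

The follower Forge best-responds to any q_E: π_F = (266 - Q)q_F - 42q_F.
Follower FOC: 224 - q_E - 2q_F = 0, so q_F(q_E) = (224 - q_E)/2.
The leader anticipates this reaction. Substituting into P = 266 - Q gives P = 154 - (1/2)q_E, so π_E = (154 - (1/2)q_E)q_E - 51q_E.
Leader FOC: 103 - q_E = 0, so q_E = 103.
Then q_F = (224 - 103)/2 = 121/2.
Price P = 266 - 327/2 = 205/2.
Ember's profit: (205/2 - 51)·103 = 5304.5000.

5304.50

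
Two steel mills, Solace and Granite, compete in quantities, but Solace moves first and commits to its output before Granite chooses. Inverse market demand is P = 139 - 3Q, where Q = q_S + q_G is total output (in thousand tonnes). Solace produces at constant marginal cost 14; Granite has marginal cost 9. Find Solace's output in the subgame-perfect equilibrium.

20

The follower Granite best-responds to any q_S: π_G = (139 - 3Q)q_G - 9q_G.
Setting the follower's marginal profit to zero, 130 - 3q_S - 6q_G = 0, i.e. q_G = (130 - 3q_S)/6.
The leader anticipates this reaction. Substituting into P = 139 - 3Q gives P = 74 - (3/2)q_S, so π_S = (74 - (3/2)q_S)q_S - 14q_S.
Leader FOC: 60 - 3q_S = 0, so q_S = 20.
Then q_G = (130 - 3·20)/6 = 35/3.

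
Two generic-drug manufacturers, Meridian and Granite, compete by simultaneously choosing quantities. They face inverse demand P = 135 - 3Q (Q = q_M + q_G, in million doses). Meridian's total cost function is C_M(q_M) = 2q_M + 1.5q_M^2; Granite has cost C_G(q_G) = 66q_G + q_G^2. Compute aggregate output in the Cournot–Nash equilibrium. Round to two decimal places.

Meridian's profit: π_M = (135 - 3Q)q_M - (2q_M + (3/2)q_M²). Setting ∂π_M/∂q_M = 0: 133 - 9q_M - 3(q_G) = 0.
Granite's first-order condition: 69 - 8q_G - 3(q_M) = 0.
So q_M = (133 - 3q_G)/9 and q_G = (69 - 3q_M)/8.
Solving the pair: q_M = 857/63, q_G = 74/21.
Total output Q = 857/63 + 74/21 = 1079/63.

17.13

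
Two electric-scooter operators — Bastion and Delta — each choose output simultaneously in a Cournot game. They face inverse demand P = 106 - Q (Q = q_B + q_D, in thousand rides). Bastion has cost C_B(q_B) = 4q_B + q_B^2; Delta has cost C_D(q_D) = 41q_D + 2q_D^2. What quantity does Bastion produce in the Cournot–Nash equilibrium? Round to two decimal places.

23.78

Bastion's profit: π_B = (106 - Q)q_B - (4q_B + q_B²). Setting ∂π_B/∂q_B = 0: 102 - 4q_B - (q_D) = 0.
Delta's first-order condition: 65 - 6q_D - (q_B) = 0.
Rearranging gives the reaction functions q_B = (102 - q_D)/4 and q_D = (65 - q_B)/6.
Substituting one into the other gives q_B = 547/23 and q_D = 158/23.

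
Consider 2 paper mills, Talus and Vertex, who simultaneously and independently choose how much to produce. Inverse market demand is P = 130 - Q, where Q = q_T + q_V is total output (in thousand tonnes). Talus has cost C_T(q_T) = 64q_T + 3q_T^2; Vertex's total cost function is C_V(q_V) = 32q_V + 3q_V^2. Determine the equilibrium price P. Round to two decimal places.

Talus's profit: π_T = (130 - Q)q_T - (64q_T + 3q_T²). Setting ∂π_T/∂q_T = 0: 66 - 8q_T - (q_V) = 0.
Vertex's profit: π_V = (130 - Q)q_V - (32q_V + 3q_V²). Setting ∂π_V/∂q_V = 0: 98 - 8q_V - (q_T) = 0.
Rearranging gives the reaction functions q_T = (66 - q_V)/8 and q_V = (98 - q_T)/8.
Solving the pair: q_T = 430/63, q_V = 718/63.
Total output Q = 164/9, so price P = 130 - 164/9 = 1006/9.

111.78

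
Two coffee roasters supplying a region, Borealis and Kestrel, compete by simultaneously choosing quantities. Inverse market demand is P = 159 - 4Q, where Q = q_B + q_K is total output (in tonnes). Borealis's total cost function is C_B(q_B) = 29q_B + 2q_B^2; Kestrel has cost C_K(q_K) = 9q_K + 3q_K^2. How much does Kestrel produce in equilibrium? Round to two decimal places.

Borealis's profit: π_B = (159 - 4Q)q_B - (29q_B + 2q_B²). Setting ∂π_B/∂q_B = 0: 130 - 12q_B - 4(q_K) = 0.
Kestrel's profit: π_K = (159 - 4Q)q_K - (9q_K + 3q_K²). Setting ∂π_K/∂q_K = 0: 150 - 14q_K - 4(q_B) = 0.
Best responses: q_B = (130 - 4q_K)/12, q_K = (150 - 4q_B)/14.
Substituting one into the other gives q_B = 305/38 and q_K = 160/19.

8.42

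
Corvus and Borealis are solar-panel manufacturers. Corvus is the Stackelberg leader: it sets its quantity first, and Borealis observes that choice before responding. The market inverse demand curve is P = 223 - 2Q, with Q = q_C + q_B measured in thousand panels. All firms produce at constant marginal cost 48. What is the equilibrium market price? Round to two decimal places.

91.75

The follower Borealis best-responds to any q_C: π_B = (223 - 2Q)q_B - 48q_B.
Setting the follower's marginal profit to zero, 175 - 2q_C - 4q_B = 0, i.e. q_B = (175 - 2q_C)/4.
The leader anticipates this reaction. Substituting into P = 223 - 2Q gives P = 271/2 - q_C, so π_C = (271/2 - q_C)q_C - 48q_C.
Leader FOC: 175/2 - 2q_C = 0, so q_C = 175/4.
Then q_B = (175 - 2·(175/4))/4 = 175/8.
Total output Q = 525/8, so price P = 223 - 2·(525/8) = 367/4.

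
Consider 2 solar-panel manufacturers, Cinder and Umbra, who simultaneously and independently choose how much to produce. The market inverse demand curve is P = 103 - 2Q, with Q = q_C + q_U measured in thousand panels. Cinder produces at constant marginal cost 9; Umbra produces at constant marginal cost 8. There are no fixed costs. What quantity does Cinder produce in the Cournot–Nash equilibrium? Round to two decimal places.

15.50

Cinder's profit: π_C = (103 - 2Q)q_C - (9q_C). Setting ∂π_C/∂q_C = 0: 94 - 4q_C - 2(q_U) = 0.
Umbra's first-order condition: 95 - 4q_U - 2(q_C) = 0.
Rearranging gives the reaction functions q_C = (94 - 2q_U)/4 and q_U = (95 - 2q_C)/4.
Substituting one into the other gives q_C = 31/2 and q_U = 16.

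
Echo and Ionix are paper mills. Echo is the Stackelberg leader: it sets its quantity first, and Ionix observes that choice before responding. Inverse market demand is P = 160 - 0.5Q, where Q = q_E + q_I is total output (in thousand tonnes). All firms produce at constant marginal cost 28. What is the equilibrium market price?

The follower Ionix best-responds to any q_E: π_I = (160 - 0.5Q)q_I - 28q_I.
∂π_I/∂q_I = 132 - (1/2)q_E - q_I = 0 gives the reaction function q_I = (132 - (1/2)q_E).
Echo substitutes q_I(q_E) into its own profit: π_E = q_E(160 - (1/2)q_E - (132 - (1/2)q_E)/2) - 28q_E = (94 - (1/4)q_E)q_E - 28q_E.
The leader's first-order condition 66 - (1/2)q_E = 0 yields q_E = 132.
Then q_I = (132 - (1/2)·132) = 66.
Total output Q = 198, so price P = 160 - (1/2)·198 = 61.

61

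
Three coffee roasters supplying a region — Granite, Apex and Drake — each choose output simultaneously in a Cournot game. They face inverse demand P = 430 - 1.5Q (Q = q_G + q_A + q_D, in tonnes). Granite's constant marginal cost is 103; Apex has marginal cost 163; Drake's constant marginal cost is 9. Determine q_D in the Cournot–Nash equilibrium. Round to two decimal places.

111.50

Granite's profit: π_G = (430 - 1.5Q)q_G - (103q_G). Setting ∂π_G/∂q_G = 0: 327 - 3q_G - (3/2)(q_A + q_D) = 0.
Apex's first-order condition: 267 - 3q_A - (3/2)(q_G + q_D) = 0.
Drake's first-order condition: 421 - 3q_D - (3/2)(q_G + q_A) = 0.
Adding the 3 first-order conditions: 1015 − 6Q = 0, so Q = 1015/6.
Back-substituting: q_G = (327 − 1015/4)/(3/2) = 293/6, q_A = (267 − 1015/4)/(3/2) = 53/6, q_D = (421 − 1015/4)/(3/2) = 223/2.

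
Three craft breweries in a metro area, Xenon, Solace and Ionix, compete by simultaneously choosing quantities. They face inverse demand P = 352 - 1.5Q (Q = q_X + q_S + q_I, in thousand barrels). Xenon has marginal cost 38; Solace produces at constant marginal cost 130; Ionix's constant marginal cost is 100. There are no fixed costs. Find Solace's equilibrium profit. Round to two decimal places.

Xenon's profit: π_X = (352 - 1.5Q)q_X - (38q_X). Setting ∂π_X/∂q_X = 0: 314 - 3q_X - (3/2)(q_S + q_I) = 0.
Solace's profit: π_S = (352 - 1.5Q)q_S - (130q_S). Setting ∂π_S/∂q_S = 0: 222 - 3q_S - (3/2)(q_X + q_I) = 0.
Ionix's first-order condition: 252 - 3q_I - (3/2)(q_X + q_S) = 0.
Adding the 3 first-order conditions: 788 − 6Q = 0, so Q = 394/3.
Back-substituting: q_X = (314 − 197)/(3/2) = 78, q_S = (222 − 197)/(3/2) = 50/3, q_I = (252 − 197)/(3/2) = 110/3.
Price P = 352 - (3/2)·(394/3) = 155.
Solace's profit: (155 - 130)·(50/3) = 1250/3.

416.67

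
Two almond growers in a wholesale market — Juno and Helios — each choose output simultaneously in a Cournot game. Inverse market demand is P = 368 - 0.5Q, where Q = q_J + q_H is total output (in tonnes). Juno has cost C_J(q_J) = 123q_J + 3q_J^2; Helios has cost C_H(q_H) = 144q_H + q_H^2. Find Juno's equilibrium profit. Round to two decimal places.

3155.06

Juno's profit: π_J = (368 - 0.5Q)q_J - (123q_J + 3q_J²). Setting ∂π_J/∂q_J = 0: 245 - 7q_J - (1/2)(q_H) = 0.
Helios's profit: π_H = (368 - 0.5Q)q_H - (144q_H + q_H²). Setting ∂π_H/∂q_H = 0: 224 - 3q_H - (1/2)(q_J) = 0.
So q_J = (245 - (1/2)q_H)/7 and q_H = (224 - (1/2)q_J)/3.
Solving the pair: q_J = 30.0241, q_H = 69.6627.
Price P = 368 - (1/2)·99.6867 = 318.1566.
Juno's profit: 318.1566·30.0241 - 123·30.0241 - 3·30.0241² = 3155.0623.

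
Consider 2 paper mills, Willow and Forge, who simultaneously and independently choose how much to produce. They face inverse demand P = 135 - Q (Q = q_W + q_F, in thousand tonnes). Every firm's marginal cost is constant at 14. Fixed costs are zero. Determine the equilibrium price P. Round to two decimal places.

Each firm earns π_i = (135 - Q)q_i - 14q_i.
Setting ∂π_i/∂q_i = 0 with rivals' quantities fixed: 121 - 2q_i - q_j = 0.
By symmetry each firm produces the same amount; substituting q_j = q_i yields q_i = 121/3.
Total output Q = 242/3, so price P = 135 - 242/3 = 163/3.

54.33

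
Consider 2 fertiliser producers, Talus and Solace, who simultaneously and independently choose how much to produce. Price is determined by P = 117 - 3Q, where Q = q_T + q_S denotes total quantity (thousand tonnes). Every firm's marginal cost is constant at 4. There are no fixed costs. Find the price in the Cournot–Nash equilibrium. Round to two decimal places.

Each firm earns π_i = (117 - 3Q)q_i - 4q_i.
Setting ∂π_i/∂q_i = 0 with rivals' quantities fixed: 113 - 6q_i - 3q_j = 0.
By symmetry each firm produces the same amount; substituting q_j = q_i yields q_i = 113/9.
Total output Q = 226/9, so price P = 117 - 3·(226/9) = 125/3.

41.67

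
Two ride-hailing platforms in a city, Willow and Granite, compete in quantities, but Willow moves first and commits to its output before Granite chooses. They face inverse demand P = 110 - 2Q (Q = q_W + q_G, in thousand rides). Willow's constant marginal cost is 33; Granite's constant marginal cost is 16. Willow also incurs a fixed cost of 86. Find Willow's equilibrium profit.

139

The follower Granite best-responds to any q_W: π_G = (110 - 2Q)q_G - 16q_G.
∂π_G/∂q_G = 94 - 2q_W - 4q_G = 0 gives the reaction function q_G = (94 - 2q_W)/4.
The leader anticipates this reaction. Substituting into P = 110 - 2Q gives P = 63 - q_W, so π_W = (63 - q_W)q_W - 33q_W.
Maximising: ∂π_W/∂q_W = 30 - 2q_W = 0, giving q_W = 15.
Then q_G = (94 - 2·15)/4 = 16.
Price P = 110 - 2·31 = 48.
Willow's profit: (48 - 33)·15 - 86 = 139.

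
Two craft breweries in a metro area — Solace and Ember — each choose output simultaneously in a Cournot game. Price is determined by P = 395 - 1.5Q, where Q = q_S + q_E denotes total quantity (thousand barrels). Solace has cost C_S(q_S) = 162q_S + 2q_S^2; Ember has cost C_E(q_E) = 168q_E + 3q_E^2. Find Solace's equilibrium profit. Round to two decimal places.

Solace's profit: π_S = (395 - 1.5Q)q_S - (162q_S + 2q_S²). Setting ∂π_S/∂q_S = 0: 233 - 7q_S - (3/2)(q_E) = 0.
Ember's first-order condition: 227 - 9q_E - (3/2)(q_S) = 0.
Rearranging gives the reaction functions q_S = (233 - (3/2)q_E)/7 and q_E = (227 - (3/2)q_S)/9.
Solving the pair: q_S = 28.9136, q_E = 20.4033.
Price P = 395 - (3/2)·49.3169 = 321.0247.
Solace's profit: 321.0247·28.9136 - 162·28.9136 - 2·28.9136² = 2925.9829.

2925.98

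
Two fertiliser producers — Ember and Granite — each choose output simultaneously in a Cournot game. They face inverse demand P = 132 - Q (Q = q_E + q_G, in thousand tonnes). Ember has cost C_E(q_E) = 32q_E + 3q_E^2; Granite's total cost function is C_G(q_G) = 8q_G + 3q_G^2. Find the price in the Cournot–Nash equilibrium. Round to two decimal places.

107.11

Ember's profit: π_E = (132 - Q)q_E - (32q_E + 3q_E²). Setting ∂π_E/∂q_E = 0: 100 - 8q_E - (q_G) = 0.
Granite's first-order condition: 124 - 8q_G - (q_E) = 0.
Best responses: q_E = (100 - q_G)/8, q_G = (124 - q_E)/8.
Substituting one into the other gives q_E = 676/63 and q_G = 892/63.
Total output Q = 224/9, so price P = 132 - 224/9 = 964/9.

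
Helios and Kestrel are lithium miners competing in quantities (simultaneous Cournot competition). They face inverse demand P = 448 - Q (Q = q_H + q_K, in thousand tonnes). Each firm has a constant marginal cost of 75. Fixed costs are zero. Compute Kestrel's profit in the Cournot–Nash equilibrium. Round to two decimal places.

15458.78

Each firm earns π_i = (448 - Q)q_i - 75q_i.
Setting ∂π_i/∂q_i = 0 with rivals' quantities fixed: 373 - 2q_i - q_j = 0.
With identical firms every q_j equals q_i, so q_j = q_i and 373 = 3q_i, giving q_i = 373/3.
Price P = 448 - 746/3 = 598/3.
Kestrel's profit: (598/3 - 75)·(373/3) = 15458.7778.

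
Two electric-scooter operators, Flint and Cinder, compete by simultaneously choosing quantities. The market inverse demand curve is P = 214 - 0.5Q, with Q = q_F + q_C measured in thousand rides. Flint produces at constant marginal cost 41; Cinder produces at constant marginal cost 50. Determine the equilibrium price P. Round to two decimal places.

Flint's profit: π_F = (214 - 0.5Q)q_F - (41q_F). Setting ∂π_F/∂q_F = 0: 173 - q_F - (1/2)(q_C) = 0.
Cinder's first-order condition: 164 - q_C - (1/2)(q_F) = 0.
So q_F = (173 - (1/2)q_C) and q_C = (164 - (1/2)q_F).
Solving the pair: q_F = 364/3, q_C = 310/3.
Total output Q = 674/3, so price P = 214 - (1/2)·(674/3) = 305/3.

101.67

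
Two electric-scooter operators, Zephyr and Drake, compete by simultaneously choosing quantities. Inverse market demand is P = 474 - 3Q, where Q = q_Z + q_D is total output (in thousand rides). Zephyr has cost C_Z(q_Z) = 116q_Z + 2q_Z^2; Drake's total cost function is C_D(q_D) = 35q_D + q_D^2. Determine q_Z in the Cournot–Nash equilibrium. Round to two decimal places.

21.79

Zephyr's profit: π_Z = (474 - 3Q)q_Z - (116q_Z + 2q_Z²). Setting ∂π_Z/∂q_Z = 0: 358 - 10q_Z - 3(q_D) = 0.
Drake's profit: π_D = (474 - 3Q)q_D - (35q_D + q_D²). Setting ∂π_D/∂q_D = 0: 439 - 8q_D - 3(q_Z) = 0.
Rearranging gives the reaction functions q_Z = (358 - 3q_D)/10 and q_D = (439 - 3q_Z)/8.
Substituting one into the other gives q_Z = 1547/71 and q_D = 46.7042.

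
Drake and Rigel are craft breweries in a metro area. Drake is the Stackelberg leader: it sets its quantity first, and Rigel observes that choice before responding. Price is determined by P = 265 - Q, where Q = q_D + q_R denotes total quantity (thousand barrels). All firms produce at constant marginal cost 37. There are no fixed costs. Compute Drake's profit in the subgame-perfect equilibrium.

6498

The follower Rigel best-responds to any q_D: π_R = (265 - Q)q_R - 37q_R.
Setting the follower's marginal profit to zero, 228 - q_D - 2q_R = 0, i.e. q_R = (228 - q_D)/2.
The leader anticipates this reaction. Substituting into P = 265 - Q gives P = 151 - (1/2)q_D, so π_D = (151 - (1/2)q_D)q_D - 37q_D.
Maximising: ∂π_D/∂q_D = 114 - q_D = 0, giving q_D = 114.
Then q_R = (228 - 114)/2 = 57.
Price P = 265 - 171 = 94.
Drake's profit: (94 - 37)·114 = 6498.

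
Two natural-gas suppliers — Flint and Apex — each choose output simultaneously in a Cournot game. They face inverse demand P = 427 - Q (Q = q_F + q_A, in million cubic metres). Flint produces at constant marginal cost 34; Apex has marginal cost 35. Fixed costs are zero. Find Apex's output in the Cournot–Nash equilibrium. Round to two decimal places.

130.33

Flint's profit: π_F = (427 - Q)q_F - (34q_F). Setting ∂π_F/∂q_F = 0: 393 - 2q_F - (q_A) = 0.
Apex's first-order condition: 392 - 2q_A - (q_F) = 0.
So q_F = (393 - q_A)/2 and q_A = (392 - q_F)/2.
Solving the pair: q_F = 394/3, q_A = 391/3.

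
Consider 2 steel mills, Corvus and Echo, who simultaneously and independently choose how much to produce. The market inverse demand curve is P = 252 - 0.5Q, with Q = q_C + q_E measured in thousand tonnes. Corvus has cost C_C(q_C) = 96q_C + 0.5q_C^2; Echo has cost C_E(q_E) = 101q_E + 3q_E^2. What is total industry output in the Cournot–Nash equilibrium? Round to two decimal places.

Corvus's profit: π_C = (252 - 0.5Q)q_C - (96q_C + (1/2)q_C²). Setting ∂π_C/∂q_C = 0: 156 - 2q_C - (1/2)(q_E) = 0.
Echo's profit: π_E = (252 - 0.5Q)q_E - (101q_E + 3q_E²). Setting ∂π_E/∂q_E = 0: 151 - 7q_E - (1/2)(q_C) = 0.
So q_C = (156 - (1/2)q_E)/2 and q_E = (151 - (1/2)q_C)/7.
Substituting one into the other gives q_C = 73.9273 and q_E = 896/55.
Total output Q = 73.9273 + 896/55 = 90.2182.

90.22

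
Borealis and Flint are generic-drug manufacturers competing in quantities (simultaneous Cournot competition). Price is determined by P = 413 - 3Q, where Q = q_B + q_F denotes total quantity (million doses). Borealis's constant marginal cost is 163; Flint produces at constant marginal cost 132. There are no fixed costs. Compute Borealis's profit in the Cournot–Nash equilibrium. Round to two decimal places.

1776.33

Borealis's profit: π_B = (413 - 3Q)q_B - (163q_B). Setting ∂π_B/∂q_B = 0: 250 - 6q_B - 3(q_F) = 0.
Flint's profit: π_F = (413 - 3Q)q_F - (132q_F). Setting ∂π_F/∂q_F = 0: 281 - 6q_F - 3(q_B) = 0.
So q_B = (250 - 3q_F)/6 and q_F = (281 - 3q_B)/6.
Substituting one into the other gives q_B = 73/3 and q_F = 104/3.
Price P = 413 - 3·59 = 236.
Borealis's profit: (236 - 163)·(73/3) = 1776.3333.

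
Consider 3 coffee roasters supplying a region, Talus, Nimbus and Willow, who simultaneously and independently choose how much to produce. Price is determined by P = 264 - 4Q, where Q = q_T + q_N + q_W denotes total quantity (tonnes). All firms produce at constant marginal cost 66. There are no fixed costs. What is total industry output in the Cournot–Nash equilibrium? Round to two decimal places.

37.13

A representative firm's profit is π_i = q_i(264 - 4Q) - 66q_i.
Setting ∂π_i/∂q_i = 0 with rivals' quantities fixed: 198 - 8q_i - 4·Σ_{j≠i} q_j = 0.
With identical firms every q_j equals q_i, so Σ_{j≠i} q_j = 2q_i and 198 = 16q_i, giving q_i = 99/8.
Total output Q = 99/8 + 99/8 + 99/8 = 297/8.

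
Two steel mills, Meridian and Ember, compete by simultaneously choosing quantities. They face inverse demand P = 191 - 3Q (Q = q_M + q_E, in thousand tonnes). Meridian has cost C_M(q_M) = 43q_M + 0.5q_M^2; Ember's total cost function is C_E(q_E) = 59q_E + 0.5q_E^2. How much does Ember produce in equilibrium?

Meridian's profit: π_M = (191 - 3Q)q_M - (43q_M + (1/2)q_M²). Setting ∂π_M/∂q_M = 0: 148 - 7q_M - 3(q_E) = 0.
Ember's first-order condition: 132 - 7q_E - 3(q_M) = 0.
Best responses: q_M = (148 - 3q_E)/7, q_E = (132 - 3q_M)/7.
Solving the pair: q_M = 16, q_E = 12.

12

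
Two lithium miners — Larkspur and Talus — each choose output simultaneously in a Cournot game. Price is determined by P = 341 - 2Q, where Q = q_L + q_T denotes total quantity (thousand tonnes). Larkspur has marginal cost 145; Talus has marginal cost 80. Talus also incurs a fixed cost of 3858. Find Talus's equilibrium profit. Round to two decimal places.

2046.22

Larkspur's profit: π_L = (341 - 2Q)q_L - (145q_L). Setting ∂π_L/∂q_L = 0: 196 - 4q_L - 2(q_T) = 0.
Talus's profit: π_T = (341 - 2Q)q_T - (80q_T). Setting ∂π_T/∂q_T = 0: 261 - 4q_T - 2(q_L) = 0.
Best responses: q_L = (196 - 2q_T)/4, q_T = (261 - 2q_L)/4.
Substituting one into the other gives q_L = 131/6 and q_T = 163/3.
Price P = 341 - 2·(457/6) = 566/3.
Talus's profit: (566/3 - 80)·(163/3) - 3858 = 2046.2222.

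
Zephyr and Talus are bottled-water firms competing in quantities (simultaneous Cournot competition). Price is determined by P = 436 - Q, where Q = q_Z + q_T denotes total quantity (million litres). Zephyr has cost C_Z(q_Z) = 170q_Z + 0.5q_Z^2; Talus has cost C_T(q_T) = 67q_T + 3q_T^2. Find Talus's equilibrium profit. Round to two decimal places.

5348.06

Zephyr's profit: π_Z = (436 - Q)q_Z - (170q_Z + (1/2)q_Z²). Setting ∂π_Z/∂q_Z = 0: 266 - 3q_Z - (q_T) = 0.
Talus's profit: π_T = (436 - Q)q_T - (67q_T + 3q_T²). Setting ∂π_T/∂q_T = 0: 369 - 8q_T - (q_Z) = 0.
Rearranging gives the reaction functions q_Z = (266 - q_T)/3 and q_T = (369 - q_Z)/8.
Solving the pair: q_Z = 1759/23, q_T = 841/23.
Price P = 436 - 113.0435 = 322.9565.
Talus's profit: 322.9565·(841/23) - 67·(841/23) - 3(841/23)² = 5348.0605.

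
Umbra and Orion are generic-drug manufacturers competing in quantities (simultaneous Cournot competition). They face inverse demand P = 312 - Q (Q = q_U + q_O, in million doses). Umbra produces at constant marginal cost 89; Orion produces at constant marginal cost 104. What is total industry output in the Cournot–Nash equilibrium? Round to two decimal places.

143.67

Umbra's profit: π_U = (312 - Q)q_U - (89q_U). Setting ∂π_U/∂q_U = 0: 223 - 2q_U - (q_O) = 0.
Orion's profit: π_O = (312 - Q)q_O - (104q_O). Setting ∂π_O/∂q_O = 0: 208 - 2q_O - (q_U) = 0.
Best responses: q_U = (223 - q_O)/2, q_O = (208 - q_U)/2.
Solving the pair: q_U = 238/3, q_O = 193/3.
Total output Q = 238/3 + 193/3 = 431/3.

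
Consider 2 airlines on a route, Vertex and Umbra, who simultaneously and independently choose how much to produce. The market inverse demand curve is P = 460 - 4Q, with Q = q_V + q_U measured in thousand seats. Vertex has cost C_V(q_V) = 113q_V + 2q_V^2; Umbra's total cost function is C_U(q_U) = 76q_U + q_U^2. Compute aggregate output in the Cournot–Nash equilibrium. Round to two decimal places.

Vertex's profit: π_V = (460 - 4Q)q_V - (113q_V + 2q_V²). Setting ∂π_V/∂q_V = 0: 347 - 12q_V - 4(q_U) = 0.
Umbra's first-order condition: 384 - 10q_U - 4(q_V) = 0.
Best responses: q_V = (347 - 4q_U)/12, q_U = (384 - 4q_V)/10.
Substituting one into the other gives q_V = 967/52 and q_U = 805/26.
Total output Q = 967/52 + 805/26 = 49.5577.

49.56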